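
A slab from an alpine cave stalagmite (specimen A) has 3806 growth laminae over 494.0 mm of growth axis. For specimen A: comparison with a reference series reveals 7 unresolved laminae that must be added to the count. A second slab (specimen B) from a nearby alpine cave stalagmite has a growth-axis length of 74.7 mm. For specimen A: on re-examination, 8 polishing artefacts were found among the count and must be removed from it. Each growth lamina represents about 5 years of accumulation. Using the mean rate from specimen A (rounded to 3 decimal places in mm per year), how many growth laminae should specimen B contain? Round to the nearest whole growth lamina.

575 growth laminae

Specimen A: after corrections the count is 3806 − 8 + 7 = 3805 growth laminae.
Specimen A: 3805 growth laminae at 5 years each span 3805 × 5 = 19025 years.
A: 494.0 mm over 19025 years gives 494.0 / 19025 ≈ 0.026 mm/year.
Specimen B: 74.7 mm / 0.026 mm per year = 2873.08 years; at 5 years per growth lamina that is 2873.08 / 5 ≈ 575 growth laminae.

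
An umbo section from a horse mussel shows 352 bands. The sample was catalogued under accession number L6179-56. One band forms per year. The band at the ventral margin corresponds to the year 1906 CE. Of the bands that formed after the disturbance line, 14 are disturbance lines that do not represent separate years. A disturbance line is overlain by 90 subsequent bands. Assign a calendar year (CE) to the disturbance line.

1830 CE

There are 90 bands younger than the disturbance line.
90 − 14 false = 76 true bands after the disturbance line.
1906 − 76 = 1830 CE.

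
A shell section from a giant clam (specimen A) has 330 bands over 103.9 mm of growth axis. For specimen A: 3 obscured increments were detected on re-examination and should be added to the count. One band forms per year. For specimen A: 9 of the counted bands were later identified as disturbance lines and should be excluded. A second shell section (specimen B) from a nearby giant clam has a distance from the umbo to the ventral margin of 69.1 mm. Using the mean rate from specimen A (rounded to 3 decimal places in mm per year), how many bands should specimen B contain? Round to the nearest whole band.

215 bands

Specimen A: true band count = 330 − 9 + 3 = 324.
A: Mean rate = 103.9 mm / 324 years ≈ 0.321 mm/year.
Specimen B: 69.1 mm / 0.321 mm per year = 215.26 years ≈ 215 bands.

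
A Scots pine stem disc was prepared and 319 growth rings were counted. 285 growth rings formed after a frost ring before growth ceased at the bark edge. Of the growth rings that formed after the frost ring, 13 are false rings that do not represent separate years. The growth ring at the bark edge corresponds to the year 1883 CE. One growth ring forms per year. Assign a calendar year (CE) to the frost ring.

1611 CE

285 growth rings formed after the frost ring.
285 − 13 false = 272 true growth rings after the frost ring.
The growth ring at the bark edge is 1883 CE, so the frost ring dates to 1883 − 272 = 1611 CE.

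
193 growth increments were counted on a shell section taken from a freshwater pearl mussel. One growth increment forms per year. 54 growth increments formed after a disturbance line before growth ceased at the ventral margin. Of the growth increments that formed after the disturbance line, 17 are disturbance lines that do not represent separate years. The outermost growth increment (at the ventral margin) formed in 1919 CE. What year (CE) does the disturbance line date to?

1882 CE

54 growth increments post-date the disturbance line.
54 − 17 false = 37 true growth increments after the disturbance line.
The growth increment at the ventral margin is 1919 CE, so the disturbance line dates to 1919 − 37 = 1882 CE.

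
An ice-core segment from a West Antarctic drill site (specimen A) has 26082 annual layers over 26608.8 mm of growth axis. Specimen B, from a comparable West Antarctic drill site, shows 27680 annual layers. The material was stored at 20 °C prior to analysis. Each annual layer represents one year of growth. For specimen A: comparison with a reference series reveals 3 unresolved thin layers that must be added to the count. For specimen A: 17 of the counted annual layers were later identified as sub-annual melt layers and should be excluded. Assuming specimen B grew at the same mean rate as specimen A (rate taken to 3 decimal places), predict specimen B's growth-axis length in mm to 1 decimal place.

28261.3 mm

Specimen A: correcting the raw count gives 26082 − 17 + 3 = 26068 true annual layers.
A: Mean rate = 26608.8 mm / 26068 years ≈ 1.021 mm/year.
Length of B = 1.021 × 27680 = 28261.3 mm.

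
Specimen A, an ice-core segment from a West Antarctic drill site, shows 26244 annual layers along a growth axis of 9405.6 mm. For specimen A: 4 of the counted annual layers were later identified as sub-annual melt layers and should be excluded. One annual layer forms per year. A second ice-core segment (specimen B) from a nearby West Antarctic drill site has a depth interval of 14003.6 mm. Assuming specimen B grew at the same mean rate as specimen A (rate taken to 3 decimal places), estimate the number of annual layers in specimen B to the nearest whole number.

Specimen A: correcting the raw count gives 26244 − 4 = 26240 true annual layers.
A: 9405.6 mm over 26240 years gives 9405.6 / 26240 ≈ 0.358 mm/year.
B spans 14003.6 / 0.358 = 39116.20 years ≈ 39116 annual layers.

39116 annual layers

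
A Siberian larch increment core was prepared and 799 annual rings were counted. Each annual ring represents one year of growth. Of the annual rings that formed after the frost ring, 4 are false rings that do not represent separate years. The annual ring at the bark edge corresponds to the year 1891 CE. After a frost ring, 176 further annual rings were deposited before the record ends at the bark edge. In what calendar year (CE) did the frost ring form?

1719 CE

There are 176 annual rings younger than the frost ring.
176 − 4 false = 172 true annual rings after the frost ring.
Counting back 172 years from 1891 CE places the frost ring in 1891 − 172 = 1719 CE.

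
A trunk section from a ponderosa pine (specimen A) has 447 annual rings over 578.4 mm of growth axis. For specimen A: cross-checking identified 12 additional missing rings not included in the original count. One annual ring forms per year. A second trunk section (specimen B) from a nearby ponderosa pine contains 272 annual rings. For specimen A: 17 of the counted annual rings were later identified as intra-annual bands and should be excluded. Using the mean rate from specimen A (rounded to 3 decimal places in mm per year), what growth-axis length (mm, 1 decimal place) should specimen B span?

356.0 mm

Specimen A: correcting the raw count gives 447 − 17 + 12 = 442 true annual rings.
A: Mean rate = 578.4 mm / 442 years ≈ 1.309 mm/year.
For B, 1.309 mm/year × 272 years = 356.0 mm.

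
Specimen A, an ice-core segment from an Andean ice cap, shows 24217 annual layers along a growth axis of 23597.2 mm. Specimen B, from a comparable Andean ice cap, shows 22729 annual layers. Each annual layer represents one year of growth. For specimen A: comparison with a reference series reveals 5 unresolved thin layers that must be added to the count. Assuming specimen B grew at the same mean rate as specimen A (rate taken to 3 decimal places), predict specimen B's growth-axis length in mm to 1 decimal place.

Specimen A: after corrections the count is 24217 + 5 = 24222 annual layers.
A: 23597.2 mm over 24222 years gives 23597.2 / 24222 ≈ 0.974 mm/year.
For B, 0.974 mm/year × 22729 years = 22138.0 mm.

22138.0 mm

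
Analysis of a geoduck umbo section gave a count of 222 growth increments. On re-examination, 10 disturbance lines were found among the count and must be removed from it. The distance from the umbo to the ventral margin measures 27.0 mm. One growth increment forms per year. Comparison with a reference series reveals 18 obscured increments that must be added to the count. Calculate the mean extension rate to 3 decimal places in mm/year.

After corrections the count is 222 − 10 + 18 = 230 growth increments.
Extension rate ≈ 27.0 / 230 = 0.117 mm/year.

0.117 mm/year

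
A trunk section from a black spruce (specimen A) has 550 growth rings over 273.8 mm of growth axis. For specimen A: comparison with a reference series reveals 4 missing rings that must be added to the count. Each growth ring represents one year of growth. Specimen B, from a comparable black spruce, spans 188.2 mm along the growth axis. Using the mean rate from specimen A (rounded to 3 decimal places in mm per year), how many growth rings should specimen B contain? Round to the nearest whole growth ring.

Specimen A: correcting the raw count gives 550 + 4 = 554 true growth rings.
A: Extension rate ≈ 273.8 / 554 = 0.494 mm/yr.
B spans 188.2 / 0.494 = 380.97 years ≈ 381 growth rings.

381 growth rings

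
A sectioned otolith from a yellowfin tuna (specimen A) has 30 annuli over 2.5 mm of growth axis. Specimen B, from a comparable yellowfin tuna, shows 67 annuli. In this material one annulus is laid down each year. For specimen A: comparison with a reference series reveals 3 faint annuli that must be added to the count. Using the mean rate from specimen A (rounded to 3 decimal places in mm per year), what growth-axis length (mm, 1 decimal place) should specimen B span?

5.1 mm

Specimen A: adjusted count: 30 + 3 = 33 annuli.
A: Mean rate = 2.5 mm / 33 years ≈ 0.076 mm/year.
For B, 0.076 mm/year × 67 years = 5.1 mm.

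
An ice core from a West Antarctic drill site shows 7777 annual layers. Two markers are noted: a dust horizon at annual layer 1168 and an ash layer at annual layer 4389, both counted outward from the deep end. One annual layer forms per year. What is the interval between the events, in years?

3221 years

4389 − 1168 = 3221 annual layers lie between the two events.
At one annual layer per year, 3221 years elapsed between them.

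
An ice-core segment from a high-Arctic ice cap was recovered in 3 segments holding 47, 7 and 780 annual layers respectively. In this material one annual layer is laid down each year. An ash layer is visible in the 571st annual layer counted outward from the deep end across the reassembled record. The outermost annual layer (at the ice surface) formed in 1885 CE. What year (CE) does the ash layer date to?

1622 CE

Total annual layers = 47 + 7 + 780 = 834.
The ash layer sits at annual layer 571 from the deep end, so 834 − 571 = 263 annual layers formed after it.
The annual layer at the ice surface is 1885 CE, so the ash layer dates to 1885 − 263 = 1622 CE.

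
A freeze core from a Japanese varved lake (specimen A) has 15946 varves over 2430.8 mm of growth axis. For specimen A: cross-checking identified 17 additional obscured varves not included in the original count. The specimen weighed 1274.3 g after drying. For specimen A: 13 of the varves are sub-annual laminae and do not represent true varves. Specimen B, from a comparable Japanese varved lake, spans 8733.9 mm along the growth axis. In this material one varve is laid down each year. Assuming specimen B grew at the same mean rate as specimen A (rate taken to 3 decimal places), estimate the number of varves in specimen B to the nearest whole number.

Specimen A: adjusted count: 15946 − 13 + 17 = 15950 varves.
A: Extension rate ≈ 2430.8 / 15950 = 0.152 mm/yr.
Specimen B: 8733.9 mm / 0.152 mm per year = 57459.87 years ≈ 57460 varves.

57460 varves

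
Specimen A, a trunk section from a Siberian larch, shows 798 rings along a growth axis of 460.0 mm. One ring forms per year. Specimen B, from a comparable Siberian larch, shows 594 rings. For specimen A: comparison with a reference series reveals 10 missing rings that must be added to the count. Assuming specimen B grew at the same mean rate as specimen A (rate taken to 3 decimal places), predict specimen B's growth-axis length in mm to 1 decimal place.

338.0 mm

Specimen A: true ring count = 798 + 10 = 808.
A: Mean rate = 460.0 mm / 808 years ≈ 0.569 mm/yr.
For B, 0.569 mm/year × 594 years = 338.0 mm.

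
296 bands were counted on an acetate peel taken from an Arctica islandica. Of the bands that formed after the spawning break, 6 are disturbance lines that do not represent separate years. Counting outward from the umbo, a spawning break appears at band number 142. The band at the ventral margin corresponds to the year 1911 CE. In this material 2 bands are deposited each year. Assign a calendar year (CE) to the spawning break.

1837 CE

The spawning break sits at band 142 from the umbo, so 296 − 142 = 154 bands formed after it.
154 − 6 false = 148 true bands after the spawning break.
Dividing by 2 bands per year: 148 / 2 = 74 years.
1911 − 74 = 1837 CE.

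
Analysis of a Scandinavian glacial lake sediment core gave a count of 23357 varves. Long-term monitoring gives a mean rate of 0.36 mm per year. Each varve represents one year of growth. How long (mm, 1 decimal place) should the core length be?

8408.5 mm

23357 years of growth are recorded.
Length ≈ 0.36 × 23357 = 8408.5 mm.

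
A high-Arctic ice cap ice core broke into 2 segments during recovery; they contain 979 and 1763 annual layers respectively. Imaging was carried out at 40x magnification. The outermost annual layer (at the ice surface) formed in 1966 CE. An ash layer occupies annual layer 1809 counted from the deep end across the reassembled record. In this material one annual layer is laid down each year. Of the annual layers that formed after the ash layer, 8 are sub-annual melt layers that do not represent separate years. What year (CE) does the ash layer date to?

1041 CE

Total annual layers = 979 + 1763 = 2742.
Between annual layer 1809 and the ice surface there are 2742 − 1809 = 933 annual layers.
Excluding 8 false annual layers: 933 − 8 = 925.
1966 − 925 = 1041 CE.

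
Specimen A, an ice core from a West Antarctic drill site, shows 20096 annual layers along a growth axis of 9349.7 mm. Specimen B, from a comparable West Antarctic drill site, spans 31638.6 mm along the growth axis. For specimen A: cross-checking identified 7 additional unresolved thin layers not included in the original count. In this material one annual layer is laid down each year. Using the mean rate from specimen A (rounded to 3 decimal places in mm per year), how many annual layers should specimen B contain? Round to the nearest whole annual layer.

Specimen A: true annual layer count = 20096 + 7 = 20103.
A: 9349.7 mm over 20103 years gives 9349.7 / 20103 ≈ 0.465 mm per year.
B spans 31638.6 / 0.465 = 68040.00 years ≈ 68040 annual layers.

68040 annual layers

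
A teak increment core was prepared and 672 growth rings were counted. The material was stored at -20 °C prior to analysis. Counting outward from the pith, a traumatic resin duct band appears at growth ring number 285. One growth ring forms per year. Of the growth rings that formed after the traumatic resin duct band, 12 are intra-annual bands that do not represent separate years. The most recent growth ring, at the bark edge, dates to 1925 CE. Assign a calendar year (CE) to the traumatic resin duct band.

Between growth ring 285 and the bark edge there are 672 − 285 = 387 growth rings.
Removing the 12 false growth rings leaves 387 − 12 = 375 true growth rings beyond the traumatic resin duct band.
The growth ring at the bark edge is 1925 CE, so the traumatic resin duct band dates to 1925 − 375 = 1550 CE.

1550 CE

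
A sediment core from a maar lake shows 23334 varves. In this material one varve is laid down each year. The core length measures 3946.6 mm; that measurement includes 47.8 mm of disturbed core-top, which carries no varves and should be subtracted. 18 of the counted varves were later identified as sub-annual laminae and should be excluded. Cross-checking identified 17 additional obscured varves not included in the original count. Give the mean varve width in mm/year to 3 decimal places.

True varve count = 23334 − 18 + 17 = 23333.
Net length = 3946.6 − 47.8 = 3898.8 mm.
3898.8 mm over 23333 years gives 3898.8 / 23333 ≈ 0.167 mm/year.

0.167 mm/year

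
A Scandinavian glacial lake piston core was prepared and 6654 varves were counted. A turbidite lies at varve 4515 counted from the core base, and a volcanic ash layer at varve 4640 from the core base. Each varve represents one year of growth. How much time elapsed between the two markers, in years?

125 years

4640 − 4515 = 125 varves lie between the two events.
That is 125 years at one varve per year.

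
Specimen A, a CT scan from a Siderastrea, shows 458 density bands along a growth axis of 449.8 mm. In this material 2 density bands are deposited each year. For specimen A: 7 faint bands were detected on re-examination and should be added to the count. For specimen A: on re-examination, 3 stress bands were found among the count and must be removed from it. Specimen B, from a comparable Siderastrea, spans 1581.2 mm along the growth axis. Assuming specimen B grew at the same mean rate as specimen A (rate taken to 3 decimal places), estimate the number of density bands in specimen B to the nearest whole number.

Specimen A: true density band count = 458 − 3 + 7 = 462.
Specimen A: dividing by 2 density bands per year: 462 / 2 = 231 years.
A: Mean rate = 449.8 mm / 231 years ≈ 1.947 mm/year.
For B, 1581.2 / 1.947 = 812.12 years; at 2 density bands per year that is 812.12 × 2 ≈ 1624 density bands.

1624 density bands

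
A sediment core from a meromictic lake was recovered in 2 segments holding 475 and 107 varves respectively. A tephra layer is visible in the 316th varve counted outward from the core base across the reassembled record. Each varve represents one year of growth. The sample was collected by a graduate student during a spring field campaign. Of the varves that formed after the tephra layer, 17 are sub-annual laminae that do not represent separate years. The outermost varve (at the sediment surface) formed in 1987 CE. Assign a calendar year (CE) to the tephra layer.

1738 CE

Total varves = 475 + 107 = 582.
The tephra layer sits at varve 316 from the core base, so 582 − 316 = 266 varves formed after it.
Removing the 17 false varves leaves 266 − 17 = 249 true varves beyond the tephra layer.
1987 − 249 = 1738 CE.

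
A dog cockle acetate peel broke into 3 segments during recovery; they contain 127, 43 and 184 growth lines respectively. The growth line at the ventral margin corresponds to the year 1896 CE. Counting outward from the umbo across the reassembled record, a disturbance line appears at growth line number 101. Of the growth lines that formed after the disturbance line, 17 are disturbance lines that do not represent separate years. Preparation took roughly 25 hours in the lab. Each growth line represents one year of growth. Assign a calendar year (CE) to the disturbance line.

Total growth lines = 127 + 43 + 184 = 354.
The disturbance line sits at growth line 101 from the umbo, so 354 − 101 = 253 growth lines formed after it.
253 − 17 false = 236 true growth lines after the disturbance line.
1896 − 236 = 1660 CE.

1660 CE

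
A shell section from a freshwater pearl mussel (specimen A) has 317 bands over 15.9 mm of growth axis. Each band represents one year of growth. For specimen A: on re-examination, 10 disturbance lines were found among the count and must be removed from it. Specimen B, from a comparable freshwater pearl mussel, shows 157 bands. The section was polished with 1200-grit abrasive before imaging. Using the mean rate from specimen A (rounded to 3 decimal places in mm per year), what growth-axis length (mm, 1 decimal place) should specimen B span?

8.2 mm

Specimen A: correcting the raw count gives 317 − 10 = 307 true bands.
A: 15.9 mm over 307 years gives 15.9 / 307 ≈ 0.052 mm per year.
Length of B = 0.052 × 157 = 8.2 mm.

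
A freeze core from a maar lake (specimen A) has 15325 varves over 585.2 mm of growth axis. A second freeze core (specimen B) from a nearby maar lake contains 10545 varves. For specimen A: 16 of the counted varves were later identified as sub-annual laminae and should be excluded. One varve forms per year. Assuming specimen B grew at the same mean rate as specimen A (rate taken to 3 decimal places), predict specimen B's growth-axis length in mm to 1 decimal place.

400.7 mm

Specimen A: true varve count = 15325 − 16 = 15309.
A: 585.2 mm over 15309 years gives 585.2 / 15309 ≈ 0.038 mm/year.
B's length ≈ 0.038 × 10545 = 400.7 mm.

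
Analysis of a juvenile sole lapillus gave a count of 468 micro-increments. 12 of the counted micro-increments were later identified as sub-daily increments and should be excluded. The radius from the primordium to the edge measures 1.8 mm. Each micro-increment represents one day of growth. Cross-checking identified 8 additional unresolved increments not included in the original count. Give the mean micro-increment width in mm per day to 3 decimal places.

0.004 mm per day

Adjusted count: 468 − 12 + 8 = 464 micro-increments.
Mean rate = 1.8 mm / 464 days ≈ 0.004 mm per day.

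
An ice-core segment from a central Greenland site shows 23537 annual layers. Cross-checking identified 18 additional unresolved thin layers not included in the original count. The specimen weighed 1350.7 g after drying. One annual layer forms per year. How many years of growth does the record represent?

23555 yr

Adjusted count: 23537 + 18 = 23555 annual layers.
At one annual layer per year, that is 23555 years.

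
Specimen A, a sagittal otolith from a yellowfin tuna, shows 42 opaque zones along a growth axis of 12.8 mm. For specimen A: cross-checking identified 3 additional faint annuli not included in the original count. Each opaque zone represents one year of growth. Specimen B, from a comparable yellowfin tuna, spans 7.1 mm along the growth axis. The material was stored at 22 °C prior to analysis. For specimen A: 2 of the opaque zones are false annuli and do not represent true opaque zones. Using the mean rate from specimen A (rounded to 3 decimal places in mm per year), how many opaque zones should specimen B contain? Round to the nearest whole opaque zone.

24 opaque zones

Specimen A: after corrections the count is 42 − 2 + 3 = 43 opaque zones.
A: Extension rate ≈ 12.8 / 43 = 0.298 mm/year.
Specimen B: 7.1 mm / 0.298 mm per year = 23.83 years ≈ 24 opaque zones.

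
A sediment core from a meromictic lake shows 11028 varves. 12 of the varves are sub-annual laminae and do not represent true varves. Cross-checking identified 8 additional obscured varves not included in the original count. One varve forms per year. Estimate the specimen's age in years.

Adjusted count: 11028 − 12 + 8 = 11024 varves.
One varve per year makes the duration 11024 years.

11024 years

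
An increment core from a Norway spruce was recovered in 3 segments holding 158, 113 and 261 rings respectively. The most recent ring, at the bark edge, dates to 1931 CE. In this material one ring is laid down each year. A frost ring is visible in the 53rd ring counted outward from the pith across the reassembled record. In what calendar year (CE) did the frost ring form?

Total rings = 158 + 113 + 261 = 532.
Between ring 53 and the bark edge there are 532 − 53 = 479 rings.
The ring at the bark edge is 1931 CE, so the frost ring dates to 1931 − 479 = 1452 CE.

1452 CE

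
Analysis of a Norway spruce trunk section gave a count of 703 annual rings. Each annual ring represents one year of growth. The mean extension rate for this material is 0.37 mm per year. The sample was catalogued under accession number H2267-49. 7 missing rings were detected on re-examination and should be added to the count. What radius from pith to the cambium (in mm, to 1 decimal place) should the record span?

262.7 mm

After corrections the count is 703 + 7 = 710 annual rings.
Length ≈ 0.37 × 710 = 262.7 mm.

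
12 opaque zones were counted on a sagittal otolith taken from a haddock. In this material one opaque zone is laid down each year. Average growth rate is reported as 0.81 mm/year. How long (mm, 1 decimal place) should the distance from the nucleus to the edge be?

The record spans 12 years at 0.81 mm per year.
Predicted length = 0.81 mm/year × 12 years = 9.7 mm.

9.7 mm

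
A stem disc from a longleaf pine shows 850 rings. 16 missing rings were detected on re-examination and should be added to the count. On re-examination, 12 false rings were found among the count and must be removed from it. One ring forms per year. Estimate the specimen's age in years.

After corrections the count is 850 − 12 + 16 = 854 rings.
With a one-to-one ring periodicity this is 854 years.

854 years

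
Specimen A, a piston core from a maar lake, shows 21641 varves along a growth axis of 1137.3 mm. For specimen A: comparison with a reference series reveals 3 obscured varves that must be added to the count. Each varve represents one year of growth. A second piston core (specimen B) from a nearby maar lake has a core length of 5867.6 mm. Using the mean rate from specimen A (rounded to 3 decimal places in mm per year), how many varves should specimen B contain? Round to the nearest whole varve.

110709 varves

Specimen A: after corrections the count is 21641 + 3 = 21644 varves.
A: 1137.3 mm over 21644 years gives 1137.3 / 21644 ≈ 0.053 mm/year.
Specimen B: 5867.6 mm / 0.053 mm per year = 110709.43 years ≈ 110709 varves.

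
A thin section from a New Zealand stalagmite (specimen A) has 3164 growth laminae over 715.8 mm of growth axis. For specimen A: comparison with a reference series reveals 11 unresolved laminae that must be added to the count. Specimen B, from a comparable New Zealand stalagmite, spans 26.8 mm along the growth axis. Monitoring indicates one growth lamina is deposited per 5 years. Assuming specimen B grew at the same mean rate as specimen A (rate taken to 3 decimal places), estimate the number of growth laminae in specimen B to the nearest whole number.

Specimen A: adjusted count: 3164 + 11 = 3175 growth laminae.
Specimen A: at 5 years per growth lamina, 3175 × 5 = 15875 years.
A: Extension rate ≈ 715.8 / 15875 = 0.045 mm per year.
Specimen B: 26.8 mm / 0.045 mm per year = 595.56 years; at 5 years per growth lamina that is 595.56 / 5 ≈ 119 growth laminae.

119 growth laminae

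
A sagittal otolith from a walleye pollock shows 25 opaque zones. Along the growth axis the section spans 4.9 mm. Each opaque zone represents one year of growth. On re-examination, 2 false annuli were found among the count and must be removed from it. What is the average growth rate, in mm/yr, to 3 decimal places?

After corrections the count is 25 − 2 = 23 opaque zones.
4.9 mm over 23 years gives 4.9 / 23 ≈ 0.213 mm/yr.

0.213 mm/yr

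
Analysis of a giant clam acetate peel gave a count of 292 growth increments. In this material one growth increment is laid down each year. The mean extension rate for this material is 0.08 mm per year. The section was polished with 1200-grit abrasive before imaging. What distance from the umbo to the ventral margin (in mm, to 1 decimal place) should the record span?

23.4 mm

The record spans 292 years at 0.08 mm per year.
Predicted length = 0.08 mm/year × 292 years = 23.4 mm.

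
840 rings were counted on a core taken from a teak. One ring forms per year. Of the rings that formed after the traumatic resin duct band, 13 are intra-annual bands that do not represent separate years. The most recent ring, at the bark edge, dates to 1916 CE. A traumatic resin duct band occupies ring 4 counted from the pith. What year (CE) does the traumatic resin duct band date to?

1093 CE

Between ring 4 and the bark edge there are 840 − 4 = 836 rings.
Excluding 13 false rings: 836 − 13 = 823.
1916 − 823 = 1093 CE.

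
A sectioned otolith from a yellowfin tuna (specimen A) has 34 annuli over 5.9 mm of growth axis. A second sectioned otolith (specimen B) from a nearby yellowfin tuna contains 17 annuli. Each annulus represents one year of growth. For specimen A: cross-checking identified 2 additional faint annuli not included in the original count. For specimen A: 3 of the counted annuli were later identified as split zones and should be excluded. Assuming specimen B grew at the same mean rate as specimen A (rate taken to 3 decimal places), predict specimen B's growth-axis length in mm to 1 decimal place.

3.0 mm

Specimen A: after corrections the count is 34 − 3 + 2 = 33 annuli.
A: Extension rate ≈ 5.9 / 33 = 0.179 mm/year.
For B, 0.179 mm/year × 17 years = 3.0 mm.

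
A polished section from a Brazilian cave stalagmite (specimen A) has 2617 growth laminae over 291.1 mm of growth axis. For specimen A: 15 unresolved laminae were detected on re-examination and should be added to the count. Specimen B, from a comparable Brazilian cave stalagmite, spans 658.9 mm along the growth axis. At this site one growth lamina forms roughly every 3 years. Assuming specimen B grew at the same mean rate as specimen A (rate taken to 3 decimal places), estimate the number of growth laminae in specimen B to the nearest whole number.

Specimen A: true growth lamina count = 2617 + 15 = 2632.
Specimen A: 2632 growth laminae at 3 years each span 2632 × 3 = 7896 years.
A: Extension rate ≈ 291.1 / 7896 = 0.037 mm/yr.
B spans 658.9 / 0.037 = 17808.11 years; at 3 years per growth lamina that is 17808.11 / 3 ≈ 5936 growth laminae.

5936 growth laminae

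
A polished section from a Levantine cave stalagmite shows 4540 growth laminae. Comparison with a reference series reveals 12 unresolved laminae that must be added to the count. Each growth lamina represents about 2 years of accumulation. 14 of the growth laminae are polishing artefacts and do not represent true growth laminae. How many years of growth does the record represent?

9076 years

True growth lamina count = 4540 − 14 + 12 = 4538.
Multiplying by 2 years per growth lamina: 4538 × 2 = 9076 years.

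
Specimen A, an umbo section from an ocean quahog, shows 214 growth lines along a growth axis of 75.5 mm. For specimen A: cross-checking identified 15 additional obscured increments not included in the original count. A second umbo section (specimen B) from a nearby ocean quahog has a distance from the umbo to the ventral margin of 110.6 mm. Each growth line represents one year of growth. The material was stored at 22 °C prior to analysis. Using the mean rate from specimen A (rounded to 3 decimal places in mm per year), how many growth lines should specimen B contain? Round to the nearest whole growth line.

Specimen A: true growth line count = 214 + 15 = 229.
A: Mean rate = 75.5 mm / 229 years ≈ 0.330 mm per year.
B spans 110.6 / 0.330 = 335.15 years ≈ 335 growth lines.

335 growth lines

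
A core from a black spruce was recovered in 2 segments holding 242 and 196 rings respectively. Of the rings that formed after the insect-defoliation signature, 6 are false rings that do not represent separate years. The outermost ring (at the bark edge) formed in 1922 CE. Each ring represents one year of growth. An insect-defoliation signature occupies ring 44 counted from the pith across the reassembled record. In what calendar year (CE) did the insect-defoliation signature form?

1534 CE

Total rings = 242 + 196 = 438.
The insect-defoliation signature sits at ring 44 from the pith, so 438 − 44 = 394 rings formed after it.
Removing the 6 false rings leaves 394 − 6 = 388 true rings beyond the insect-defoliation signature.
1922 − 388 = 1534 CE.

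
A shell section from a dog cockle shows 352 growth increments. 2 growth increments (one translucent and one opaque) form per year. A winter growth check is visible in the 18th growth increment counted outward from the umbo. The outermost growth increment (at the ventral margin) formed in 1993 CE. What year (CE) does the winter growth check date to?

1826 CE

352 − 18 = 334 growth increments lie beyond the winter growth check toward the ventral margin.
With 2 growth increments per year, 334 / 2 = 167 years.
1993 − 167 = 1826 CE.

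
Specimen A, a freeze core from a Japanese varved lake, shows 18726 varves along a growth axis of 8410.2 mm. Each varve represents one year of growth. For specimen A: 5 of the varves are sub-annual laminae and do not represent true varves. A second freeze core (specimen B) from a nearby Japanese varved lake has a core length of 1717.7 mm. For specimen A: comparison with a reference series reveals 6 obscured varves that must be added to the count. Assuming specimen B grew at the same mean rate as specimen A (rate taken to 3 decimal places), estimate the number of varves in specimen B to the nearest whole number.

Specimen A: true varve count = 18726 − 5 + 6 = 18727.
A: Mean rate = 8410.2 mm / 18727 years ≈ 0.449 mm/yr.
For B, 1717.7 / 0.449 = 3825.61 years ≈ 3826 varves.

3826 varves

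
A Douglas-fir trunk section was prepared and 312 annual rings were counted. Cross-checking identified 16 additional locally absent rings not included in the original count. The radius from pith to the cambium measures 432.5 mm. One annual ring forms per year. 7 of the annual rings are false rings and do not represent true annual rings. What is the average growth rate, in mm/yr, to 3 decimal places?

True annual ring count = 312 − 7 + 16 = 321.
Extension rate ≈ 432.5 / 321 = 1.347 mm/yr.

1.347 mm/yr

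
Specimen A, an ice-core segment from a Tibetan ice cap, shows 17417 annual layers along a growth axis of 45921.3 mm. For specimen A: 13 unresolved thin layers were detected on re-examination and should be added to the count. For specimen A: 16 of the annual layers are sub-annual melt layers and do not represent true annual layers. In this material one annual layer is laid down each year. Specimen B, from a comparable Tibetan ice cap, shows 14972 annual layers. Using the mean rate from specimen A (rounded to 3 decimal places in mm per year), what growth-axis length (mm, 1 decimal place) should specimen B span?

Specimen A: after corrections the count is 17417 − 16 + 13 = 17414 annual layers.
A: Extension rate ≈ 45921.3 / 17414 = 2.637 mm/year.
For B, 2.637 mm/year × 14972 years = 39481.2 mm.

39481.2 mm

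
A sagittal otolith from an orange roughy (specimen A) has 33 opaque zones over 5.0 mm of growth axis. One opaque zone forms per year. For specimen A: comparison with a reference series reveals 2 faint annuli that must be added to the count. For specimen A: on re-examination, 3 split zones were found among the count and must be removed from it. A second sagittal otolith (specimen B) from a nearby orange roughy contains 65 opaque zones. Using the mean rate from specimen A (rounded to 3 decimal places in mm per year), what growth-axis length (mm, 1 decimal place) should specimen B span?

10.1 mm

Specimen A: true opaque zone count = 33 − 3 + 2 = 32.
A: Extension rate ≈ 5.0 / 32 = 0.156 mm per year.
For B, 0.156 mm/year × 65 years = 10.1 mm.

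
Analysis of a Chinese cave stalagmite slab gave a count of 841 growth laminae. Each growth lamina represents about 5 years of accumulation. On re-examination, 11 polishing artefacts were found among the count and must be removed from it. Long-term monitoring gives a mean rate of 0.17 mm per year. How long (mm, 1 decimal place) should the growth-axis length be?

Correcting the raw count gives 841 − 11 = 830 true growth laminae.
Multiplying by 5 years per growth lamina: 830 × 5 = 4150 years.
4150 years at 0.17 mm/year gives 0.17 × 4150 = 705.5 mm.

705.5 mm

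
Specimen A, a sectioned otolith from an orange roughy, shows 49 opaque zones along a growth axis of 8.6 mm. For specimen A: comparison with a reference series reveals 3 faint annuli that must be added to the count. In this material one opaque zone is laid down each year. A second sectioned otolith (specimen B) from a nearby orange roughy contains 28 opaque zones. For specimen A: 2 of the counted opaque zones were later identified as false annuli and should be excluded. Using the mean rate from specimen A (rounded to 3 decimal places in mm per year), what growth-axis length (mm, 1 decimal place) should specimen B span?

4.8 mm

Specimen A: correcting the raw count gives 49 − 2 + 3 = 50 true opaque zones.
A: 8.6 mm over 50 years gives 8.6 / 50 ≈ 0.172 mm/year.
For B, 0.172 mm/year × 28 years = 4.8 mm.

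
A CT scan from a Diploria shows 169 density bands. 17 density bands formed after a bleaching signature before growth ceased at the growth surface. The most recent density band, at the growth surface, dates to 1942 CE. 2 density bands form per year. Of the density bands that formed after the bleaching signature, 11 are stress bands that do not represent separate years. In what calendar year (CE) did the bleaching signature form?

There are 17 density bands younger than the bleaching signature.
17 − 11 false = 6 true density bands after the bleaching signature.
6 density bands at 2 per year is 6 / 2 = 3 years.
The density band at the growth surface is 1942 CE, so the bleaching signature dates to 1942 − 3 = 1939 CE.

1939 CE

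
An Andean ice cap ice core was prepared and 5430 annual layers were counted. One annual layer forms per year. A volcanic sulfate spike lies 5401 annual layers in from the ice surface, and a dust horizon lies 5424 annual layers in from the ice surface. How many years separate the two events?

23 yr

5424 − 5401 = 23 annual layers lie between the two events.
One annual layer per year makes the interval 23 years.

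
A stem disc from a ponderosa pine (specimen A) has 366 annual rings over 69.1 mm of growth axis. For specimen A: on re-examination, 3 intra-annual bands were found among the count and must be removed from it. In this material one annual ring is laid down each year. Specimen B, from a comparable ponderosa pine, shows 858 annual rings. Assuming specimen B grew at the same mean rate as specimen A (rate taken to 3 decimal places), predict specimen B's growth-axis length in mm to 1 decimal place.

Specimen A: correcting the raw count gives 366 − 3 = 363 true annual rings.
A: Extension rate ≈ 69.1 / 363 = 0.190 mm per year.
For B, 0.190 mm/year × 858 years = 163.0 mm.

163.0 mm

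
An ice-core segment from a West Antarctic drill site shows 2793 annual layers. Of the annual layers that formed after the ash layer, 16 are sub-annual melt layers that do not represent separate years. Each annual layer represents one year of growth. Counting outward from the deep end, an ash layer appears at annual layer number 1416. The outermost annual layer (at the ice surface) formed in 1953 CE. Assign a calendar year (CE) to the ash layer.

Between annual layer 1416 and the ice surface there are 2793 − 1416 = 1377 annual layers.
1377 − 16 false = 1361 true annual layers after the ash layer.
Counting back 1361 years from 1953 CE places the ash layer in 1953 − 1361 = 592 CE.

592 CE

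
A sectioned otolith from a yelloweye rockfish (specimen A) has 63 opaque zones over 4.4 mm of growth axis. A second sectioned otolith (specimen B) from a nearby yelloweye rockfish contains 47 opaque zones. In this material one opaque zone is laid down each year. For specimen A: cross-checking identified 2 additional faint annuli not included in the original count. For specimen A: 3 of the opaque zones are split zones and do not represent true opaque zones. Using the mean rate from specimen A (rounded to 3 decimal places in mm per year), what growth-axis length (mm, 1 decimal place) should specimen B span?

3.3 mm

Specimen A: adjusted count: 63 − 3 + 2 = 62 opaque zones.
A: 4.4 mm over 62 years gives 4.4 / 62 ≈ 0.071 mm/yr.
For B, 0.071 mm/year × 47 years = 3.3 mm.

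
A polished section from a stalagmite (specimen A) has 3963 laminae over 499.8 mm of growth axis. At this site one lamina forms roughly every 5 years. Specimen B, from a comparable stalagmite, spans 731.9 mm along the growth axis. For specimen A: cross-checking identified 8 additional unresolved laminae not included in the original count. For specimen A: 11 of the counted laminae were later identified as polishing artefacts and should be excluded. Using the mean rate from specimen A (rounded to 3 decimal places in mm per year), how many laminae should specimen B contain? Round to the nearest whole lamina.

5855 laminae

Specimen A: adjusted count: 3963 − 11 + 8 = 3960 laminae.
Specimen A: multiplying by 5 years per lamina: 3960 × 5 = 19800 years.
A: 499.8 mm over 19800 years gives 499.8 / 19800 ≈ 0.025 mm/yr.
For B, 731.9 / 0.025 = 29276.00 years; at 5 years per lamina that is 29276.00 / 5 ≈ 5855 laminae.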